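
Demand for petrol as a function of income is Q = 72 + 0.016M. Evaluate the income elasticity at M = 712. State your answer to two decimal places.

0.14

At M = 712: Q = 83.392.
dQ/dM = 0.016.
η = (dQ/dM)·(M/Q) = 0.016 × (712/83.392) = 0.14.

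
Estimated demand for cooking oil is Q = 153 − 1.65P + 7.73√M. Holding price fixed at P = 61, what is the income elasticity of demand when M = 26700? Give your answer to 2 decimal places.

At P = 61, M = 26700: Q = 1315.442.
Holding P constant, ∂Q/∂M = 7.73/(2√M) = 0.0236534.
η_M = (∂Q/∂M)·(M/Q) = 0.0236534 × (26700/1315.442) = 0.48.

0.48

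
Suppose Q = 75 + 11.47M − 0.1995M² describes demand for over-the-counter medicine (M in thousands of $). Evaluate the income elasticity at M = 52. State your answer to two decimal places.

-3.66

At M = 52: Q = 131.9920.
dQ/dM = 11.47 − 0.399M = -9.27800.
η = (dQ/dM)·(M/Q) = -9.27800 × (52/131.9920) = -3.66.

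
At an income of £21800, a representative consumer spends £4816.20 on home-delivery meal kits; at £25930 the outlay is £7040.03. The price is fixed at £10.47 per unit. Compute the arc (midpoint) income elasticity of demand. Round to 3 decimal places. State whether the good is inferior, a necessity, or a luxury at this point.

2.168 (luxury)

With a constant price, Q₁ = 4816.20/10.47 = 460.000 and Q₂ = 7040.03/10.47 = 672.400 (equivalently, work directly with expenditure since P cancels).
Midpoint %ΔQ = (7040.03 − 4816.20)/5928.12 = 0.37513; midpoint %ΔI = (25930 − 21800)/23865 = 0.17306.
η = 0.37513 / 0.17306 = 2.168.
η > 1 ⇒ luxury.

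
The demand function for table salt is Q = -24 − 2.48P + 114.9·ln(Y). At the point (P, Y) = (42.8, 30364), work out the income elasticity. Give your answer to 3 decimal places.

0.109

At P = 42.8, Y = 30364: Q = 1055.740.
Holding P constant, ∂Q/∂Y = 114.9/Y = 0.00378409.
η_Y = (∂Q/∂Y)·(Y/Q) = 0.00378409 × (30364/1055.740) = 0.109.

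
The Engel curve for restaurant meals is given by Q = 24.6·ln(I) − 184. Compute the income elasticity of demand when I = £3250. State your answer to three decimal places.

At I = 3250: Q = 14.926.
dQ/dI = 24.6/I = 0.00756923 at this income.
η = (dQ/dI)·(I/Q) = 0.00756923 × (3250/14.926) = 1.648.

1.648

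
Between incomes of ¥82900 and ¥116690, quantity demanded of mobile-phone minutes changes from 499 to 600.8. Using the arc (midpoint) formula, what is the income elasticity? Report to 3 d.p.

0.547

ΔQ = 600.8 − 499 = 101.8; midpoint Q̄ = (499 + 600.8)/2 = 549.9.
ΔI = 116690 − 82900 = 33790; midpoint Ī = (82900 + 116690)/2 = 99795.
η = (ΔQ/Q̄) ÷ (ΔI/Ī) = (101.8/549.9) ÷ (33790/99795) = 0.547.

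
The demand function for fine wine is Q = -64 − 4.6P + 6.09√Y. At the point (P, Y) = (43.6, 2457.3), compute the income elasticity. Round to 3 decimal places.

At P = 43.6, Y = 2457.3: Q = 37.328.
Holding P constant, ∂Q/∂Y = 6.09/(2√Y) = 0.0614268.
η_Y = (∂Q/∂Y)·(Y/Q) = 0.0614268 × (2457.3/37.328) = 4.044.

4.044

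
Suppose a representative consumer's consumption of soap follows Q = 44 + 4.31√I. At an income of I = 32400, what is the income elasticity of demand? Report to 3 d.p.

0.473

At I = 32400: Q = 819.800.
dQ/dI = 4.31/(2√I) = 0.0119722 at this income.
η = (dQ/dI)·(I/Q) = 0.0119722 × (32400/819.800) = 0.473.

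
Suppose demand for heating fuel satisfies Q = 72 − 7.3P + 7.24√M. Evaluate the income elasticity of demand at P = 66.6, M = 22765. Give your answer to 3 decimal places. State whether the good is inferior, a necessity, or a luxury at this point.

At P = 66.6, M = 22765: Q = 678.197.
Holding P constant, ∂Q/∂M = 7.24/(2√M) = 0.0239925.
η_M = (∂Q/∂M)·(M/Q) = 0.0239925 × (22765/678.197) = 0.805.
Since 0 < η < 1, this is a necessity.

0.805 (necessity)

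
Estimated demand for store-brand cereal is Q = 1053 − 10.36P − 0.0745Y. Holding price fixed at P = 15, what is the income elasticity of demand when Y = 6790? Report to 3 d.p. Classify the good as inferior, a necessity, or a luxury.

At P = 15, Y = 6790: Q = 391.745.
Holding P constant, ∂Q/∂Y = −0.0745.
η_Y = (∂Q/∂Y)·(Y/Q) = -0.0745 × (6790/391.745) = -1.291.
Since η < 0, this is an inferior good.

-1.291 (inferior good)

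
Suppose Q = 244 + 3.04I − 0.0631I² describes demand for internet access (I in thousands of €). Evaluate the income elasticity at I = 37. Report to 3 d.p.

-0.223

At I = 37: Q = 270.0961.
dQ/dI = 3.04 − 0.1262I = -1.62940.
η = (dQ/dI)·(I/Q) = -1.62940 × (37/270.0961) = -0.223.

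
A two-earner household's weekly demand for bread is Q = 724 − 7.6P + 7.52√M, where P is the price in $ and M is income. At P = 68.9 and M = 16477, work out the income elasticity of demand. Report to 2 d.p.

0.41

At P = 68.9, M = 16477: Q = 1165.648.
Holding P constant, ∂Q/∂M = 7.52/(2√M) = 0.029292.
η_M = (∂Q/∂M)·(M/Q) = 0.029292 × (16477/1165.648) = 0.41.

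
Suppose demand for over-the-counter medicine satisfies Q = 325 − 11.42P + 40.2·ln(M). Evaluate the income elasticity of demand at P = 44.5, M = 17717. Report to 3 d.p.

At P = 44.5, M = 17717: Q = 210.058.
Holding P constant, ∂Q/∂M = 40.2/M = 0.00226901.
η_M = (∂Q/∂M)·(M/Q) = 0.00226901 × (17717/210.058) = 0.191.

0.191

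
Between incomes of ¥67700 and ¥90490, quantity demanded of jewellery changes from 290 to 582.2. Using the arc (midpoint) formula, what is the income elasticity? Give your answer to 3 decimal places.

2.325

ΔQ = 582.2 − 290 = 292.2; midpoint Q̄ = (290 + 582.2)/2 = 436.1.
ΔI = 90490 − 67700 = 22790; midpoint Ī = (67700 + 90490)/2 = 79095.
η = (ΔQ/Q̄) ÷ (ΔI/Ī) = (292.2/436.1) ÷ (22790/79095) = 2.325.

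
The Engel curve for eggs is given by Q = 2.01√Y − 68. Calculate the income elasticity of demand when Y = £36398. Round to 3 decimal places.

0.608

At Y = 36398: Q = 315.473.
dQ/dY = 2.01/(2√Y) = 0.00526778 at this income.
η = (dQ/dY)·(Y/Q) = 0.00526778 × (36398/315.473) = 0.608.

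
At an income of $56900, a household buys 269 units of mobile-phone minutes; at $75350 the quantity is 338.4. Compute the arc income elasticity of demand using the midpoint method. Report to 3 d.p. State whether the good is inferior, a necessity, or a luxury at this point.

0.819 (necessity)

ΔQ = 338.4 − 269 = 69.4; midpoint Q̄ = (269 + 338.4)/2 = 303.7.
ΔI = 75350 − 56900 = 18450; midpoint Ī = (56900 + 75350)/2 = 66125.
η = (ΔQ/Q̄) ÷ (ΔI/Ī) = (69.4/303.7) ÷ (18450/66125) = 0.819.
0 < η < 1 ⇒ necessity.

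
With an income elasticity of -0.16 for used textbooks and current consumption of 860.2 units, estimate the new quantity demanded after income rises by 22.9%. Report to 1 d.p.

%ΔQ ≈ η × %ΔI = -0.16 × 22.9% = -3.664%.
New Q ≈ 860.2 × (1 − 0.03664) = 828.7.

828.7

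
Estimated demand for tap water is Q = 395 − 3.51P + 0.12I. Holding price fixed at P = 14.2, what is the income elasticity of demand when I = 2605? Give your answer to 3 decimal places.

At P = 14.2, I = 2605: Q = 657.758.
Holding P constant, ∂Q/∂I = 0.12.
η_I = (∂Q/∂I)·(I/Q) = 0.12 × (2605/657.758) = 0.475.

0.475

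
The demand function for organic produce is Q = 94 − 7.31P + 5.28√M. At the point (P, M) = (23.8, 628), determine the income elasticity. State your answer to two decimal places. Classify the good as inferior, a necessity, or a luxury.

1.26 (luxury)

At P = 23.8, M = 628: Q = 52.338.
Holding P constant, ∂Q/∂M = 5.28/(2√M) = 0.105347.
η_M = (∂Q/∂M)·(M/Q) = 0.105347 × (628/52.338) = 1.26.
Since η > 1, this is a luxury.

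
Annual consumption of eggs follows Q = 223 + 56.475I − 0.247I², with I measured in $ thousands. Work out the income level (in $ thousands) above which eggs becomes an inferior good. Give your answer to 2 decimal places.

114.32

dQ/dI = 56.475 − 0.494I.
The good is inferior where dQ/dI < 0. Setting dQ/dI = 0 gives I = 56.475 / 0.494 = 114.32.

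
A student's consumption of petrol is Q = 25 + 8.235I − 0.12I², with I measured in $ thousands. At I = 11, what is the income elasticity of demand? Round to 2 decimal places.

At I = 11: Q = 101.0650.
dQ/dI = 8.235 − 0.24I = 5.59500.
η = (dQ/dI)·(I/Q) = 5.59500 × (11/101.0650) = 0.61.

0.61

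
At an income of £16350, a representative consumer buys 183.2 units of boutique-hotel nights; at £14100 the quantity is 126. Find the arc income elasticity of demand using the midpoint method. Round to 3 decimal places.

2.504

ΔQ = 126 − 183.2 = -57.2; midpoint Q̄ = (183.2 + 126)/2 = 154.6.
ΔI = 14100 − 16350 = -2250; midpoint Ī = (16350 + 14100)/2 = 15225.
η = (ΔQ/Q̄) ÷ (ΔI/Ī) = (-57.2/154.6) ÷ (-2250/15225) = 2.504.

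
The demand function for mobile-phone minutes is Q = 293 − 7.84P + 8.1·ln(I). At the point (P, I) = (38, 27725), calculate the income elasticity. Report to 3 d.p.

At P = 38, I = 27725: Q = 77.944.
Holding P constant, ∂Q/∂I = 8.1/I = 0.000292155.
η_I = (∂Q/∂I)·(I/Q) = 0.000292155 × (27725/77.944) = 0.104.

0.104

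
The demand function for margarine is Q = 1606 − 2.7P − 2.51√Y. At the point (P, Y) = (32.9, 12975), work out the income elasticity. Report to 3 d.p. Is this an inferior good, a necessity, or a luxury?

At P = 32.9, Y = 12975: Q = 1231.261.
Holding P constant, ∂Q/∂Y = -2.51/(2√Y) = -0.0110177.
η_Y = (∂Q/∂Y)·(Y/Q) = -0.0110177 × (12975/1231.261) = -0.116.
Since η < 0, this is an inferior good.

-0.116 (inferior good)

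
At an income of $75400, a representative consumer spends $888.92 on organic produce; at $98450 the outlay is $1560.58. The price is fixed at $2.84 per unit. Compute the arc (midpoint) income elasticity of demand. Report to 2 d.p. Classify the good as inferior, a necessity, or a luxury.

With a constant price, Q₁ = 888.92/2.84 = 313.000 and Q₂ = 1560.58/2.84 = 549.500 (equivalently, work directly with expenditure since P cancels).
Midpoint %ΔQ = (1560.58 − 888.92)/1224.75 = 0.54841; midpoint %ΔI = (98450 − 75400)/86925 = 0.26517.
η = 0.54841 / 0.26517 = 2.07.
η > 1 ⇒ luxury.

2.07 (luxury)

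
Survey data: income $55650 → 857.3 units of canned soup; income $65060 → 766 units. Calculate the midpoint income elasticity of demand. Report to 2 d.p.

ΔQ = 766 − 857.3 = -91.3; midpoint Q̄ = (857.3 + 766)/2 = 811.65.
ΔI = 65060 − 55650 = 9410; midpoint Ī = (55650 + 65060)/2 = 60355.
η = (ΔQ/Q̄) ÷ (ΔI/Ī) = (-91.3/811.65) ÷ (9410/60355) = -0.72.

-0.72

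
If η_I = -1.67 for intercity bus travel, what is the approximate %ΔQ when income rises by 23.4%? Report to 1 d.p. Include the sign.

-39.1%

%ΔQ ≈ η × %ΔI = -1.67 × 23.4% = -39.1%.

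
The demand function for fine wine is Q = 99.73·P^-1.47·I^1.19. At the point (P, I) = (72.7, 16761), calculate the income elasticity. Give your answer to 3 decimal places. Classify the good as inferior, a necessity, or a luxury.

1.190 (luxury)

For a multiplicative demand Q = A·P^α·I^β, the income elasticity is β everywhere.
Here β = 1.19, so η = 1.190.
Since η > 1, this is a luxury.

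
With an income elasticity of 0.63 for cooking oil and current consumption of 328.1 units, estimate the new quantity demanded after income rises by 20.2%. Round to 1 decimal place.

%ΔQ ≈ η × %ΔI = 0.63 × 20.2% = 12.726%.
New Q ≈ 328.1 × (1 + 0.12726) = 369.9.

369.9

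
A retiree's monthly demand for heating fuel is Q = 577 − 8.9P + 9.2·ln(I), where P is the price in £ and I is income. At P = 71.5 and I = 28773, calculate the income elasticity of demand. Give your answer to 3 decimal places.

At P = 71.5, I = 28773: Q = 35.108.
Holding P constant, ∂Q/∂I = 9.2/I = 0.000319744.
η_I = (∂Q/∂I)·(I/Q) = 0.000319744 × (28773/35.108) = 0.262.

0.262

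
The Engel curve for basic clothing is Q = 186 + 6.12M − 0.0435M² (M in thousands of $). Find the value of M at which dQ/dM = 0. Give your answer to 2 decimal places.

70.34

dQ/dM = 6.12 − 0.087M.
The good is inferior where dQ/dM < 0. Setting dQ/dM = 0 gives M = 6.12 / 0.087 = 70.34.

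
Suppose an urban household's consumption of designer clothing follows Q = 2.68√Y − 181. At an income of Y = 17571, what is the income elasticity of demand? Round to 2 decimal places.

At Y = 17571: Q = 174.249.
dQ/dY = 2.68/(2√Y) = 0.010109 at this income.
η = (dQ/dY)·(Y/Q) = 0.010109 × (17571/174.249) = 1.02.

1.02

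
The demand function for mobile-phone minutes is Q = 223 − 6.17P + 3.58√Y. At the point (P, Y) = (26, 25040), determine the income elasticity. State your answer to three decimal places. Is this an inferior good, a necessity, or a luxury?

At P = 26, Y = 25040: Q = 629.080.
Holding P constant, ∂Q/∂Y = 3.58/(2√Y) = 0.0113119.
η_Y = (∂Q/∂Y)·(Y/Q) = 0.0113119 × (25040/629.080) = 0.450.
Since 0 < η < 1, this is a necessity.

0.450 (necessity)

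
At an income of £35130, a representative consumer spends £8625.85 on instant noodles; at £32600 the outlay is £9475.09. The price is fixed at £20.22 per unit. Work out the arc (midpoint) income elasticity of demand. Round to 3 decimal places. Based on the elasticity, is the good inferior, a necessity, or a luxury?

-1.256 (inferior good)

With a constant price, Q₁ = 8625.85/20.22 = 426.600 and Q₂ = 9475.09/20.22 = 468.600 (equivalently, work directly with expenditure since P cancels).
Midpoint %ΔQ = (9475.09 − 8625.85)/9050.47 = 0.09383; midpoint %ΔI = (32600 − 35130)/33865 = -0.07471.
η = 0.09383 / -0.07471 = -1.256.
η < 0 ⇒ inferior good.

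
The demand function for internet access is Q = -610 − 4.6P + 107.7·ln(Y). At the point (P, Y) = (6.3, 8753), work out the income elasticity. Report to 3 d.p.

0.318

At P = 6.3, Y = 8753: Q = 338.629.
Holding P constant, ∂Q/∂Y = 107.7/Y = 0.0123044.
η_Y = (∂Q/∂Y)·(Y/Q) = 0.0123044 × (8753/338.629) = 0.318.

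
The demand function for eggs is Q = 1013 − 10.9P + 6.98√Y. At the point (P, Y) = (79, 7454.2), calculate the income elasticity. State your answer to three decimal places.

0.399

At P = 79, Y = 7454.2: Q = 754.537.
Holding P constant, ∂Q/∂Y = 6.98/(2√Y) = 0.0404227.
η_Y = (∂Q/∂Y)·(Y/Q) = 0.0404227 × (7454.2/754.537) = 0.399.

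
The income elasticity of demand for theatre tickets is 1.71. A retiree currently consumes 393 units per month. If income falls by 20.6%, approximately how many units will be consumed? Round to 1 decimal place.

%ΔQ ≈ η × %ΔI = 1.71 × (-20.6%) = -35.226%.
New Q ≈ 393 × (1 − 0.35226) = 254.6.

254.6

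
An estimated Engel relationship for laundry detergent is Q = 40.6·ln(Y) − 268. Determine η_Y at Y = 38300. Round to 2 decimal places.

0.25

At Y = 38300: Q = 160.460.
dQ/dY = 40.6/Y = 0.00106005 at this income.
η = (dQ/dY)·(Y/Q) = 0.00106005 × (38300/160.460) = 0.25.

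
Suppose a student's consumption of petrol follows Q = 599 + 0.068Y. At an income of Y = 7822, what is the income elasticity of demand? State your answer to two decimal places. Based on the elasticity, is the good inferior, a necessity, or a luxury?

0.47 (necessity)

At Y = 7822: Q = 1130.896.
dQ/dY = 0.068.
η = (dQ/dY)·(Y/Q) = 0.068 × (7822/1130.896) = 0.47.
Since 0 < η < 1, the good is a necessity.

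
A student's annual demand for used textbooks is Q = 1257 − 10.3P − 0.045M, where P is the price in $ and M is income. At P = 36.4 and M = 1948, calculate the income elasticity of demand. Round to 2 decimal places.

-0.11

At P = 36.4, M = 1948: Q = 794.420.
Holding P constant, ∂Q/∂M = −0.045.
η_M = (∂Q/∂M)·(M/Q) = -0.045 × (1948/794.420) = -0.11.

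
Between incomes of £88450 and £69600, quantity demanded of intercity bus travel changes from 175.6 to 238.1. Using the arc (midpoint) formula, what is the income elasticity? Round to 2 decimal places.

ΔQ = 238.1 − 175.6 = 62.5; midpoint Q̄ = (175.6 + 238.1)/2 = 206.85.
ΔI = 69600 − 88450 = -18850; midpoint Ī = (88450 + 69600)/2 = 79025.
η = (ΔQ/Q̄) ÷ (ΔI/Ī) = (62.5/206.85) ÷ (-18850/79025) = -1.27.

-1.27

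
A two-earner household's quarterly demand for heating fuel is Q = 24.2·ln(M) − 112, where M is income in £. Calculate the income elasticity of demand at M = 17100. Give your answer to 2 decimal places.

At M = 17100: Q = 123.873.
dQ/dM = 24.2/M = 0.0014152 at this income.
η = (dQ/dM)·(M/Q) = 0.0014152 × (17100/123.873) = 0.20.

0.20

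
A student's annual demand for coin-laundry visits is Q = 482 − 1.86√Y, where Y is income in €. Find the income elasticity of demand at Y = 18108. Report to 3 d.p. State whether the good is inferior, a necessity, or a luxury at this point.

At Y = 18108: Q = 231.707.
dQ/dY = -1.86/(2√Y) = -0.00691111 at this income.
η = (dQ/dY)·(Y/Q) = -0.00691111 × (18108/231.707) = -0.540.
Since η < 0, the good is an inferior good.

-0.540 (inferior good)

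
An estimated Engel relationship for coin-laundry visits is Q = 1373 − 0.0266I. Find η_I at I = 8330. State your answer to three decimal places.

-0.192

At I = 8330: Q = 1151.422.
dQ/dI = −0.0266.
η = (dQ/dI)·(I/Q) = -0.0266 × (8330/1151.422) = -0.192.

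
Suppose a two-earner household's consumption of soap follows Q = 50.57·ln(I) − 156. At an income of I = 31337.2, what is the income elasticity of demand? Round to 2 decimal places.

At I = 31337.2: Q = 367.529.
dQ/dI = 50.57/I = 0.00161374 at this income.
η = (dQ/dI)·(I/Q) = 0.00161374 × (31337.2/367.529) = 0.14.

0.14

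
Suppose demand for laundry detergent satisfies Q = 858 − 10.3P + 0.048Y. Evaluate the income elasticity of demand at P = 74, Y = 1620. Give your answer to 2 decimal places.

0.45

At P = 74, Y = 1620: Q = 173.560.
Holding P constant, ∂Q/∂Y = 0.048.
η_Y = (∂Q/∂Y)·(Y/Q) = 0.048 × (1620/173.560) = 0.45.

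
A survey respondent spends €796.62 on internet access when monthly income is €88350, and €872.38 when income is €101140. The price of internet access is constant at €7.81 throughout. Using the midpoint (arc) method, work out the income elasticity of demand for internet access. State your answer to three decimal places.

With a constant price, Q₁ = 796.62/7.81 = 102.000 and Q₂ = 872.38/7.81 = 111.700 (equivalently, work directly with expenditure since P cancels).
Midpoint %ΔQ = (872.38 − 796.62)/834.50 = 0.09078; midpoint %ΔI = (101140 − 88350)/94745 = 0.13499.
η = 0.09078 / 0.13499 = 0.673.

0.673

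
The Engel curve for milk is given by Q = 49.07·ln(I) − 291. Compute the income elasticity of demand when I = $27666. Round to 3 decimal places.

At I = 27666: Q = 210.886.
dQ/dI = 49.07/I = 0.00177366 at this income.
η = (dQ/dI)·(I/Q) = 0.00177366 × (27666/210.886) = 0.233.

0.233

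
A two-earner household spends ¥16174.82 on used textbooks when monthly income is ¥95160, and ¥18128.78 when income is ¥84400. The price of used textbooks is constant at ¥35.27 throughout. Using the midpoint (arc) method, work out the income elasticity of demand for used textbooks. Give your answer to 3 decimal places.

-0.951

With a constant price, Q₁ = 16174.82/35.27 = 458.600 and Q₂ = 18128.78/35.27 = 514.000 (equivalently, work directly with expenditure since P cancels).
Midpoint %ΔQ = (18128.78 − 16174.82)/17151.80 = 0.11392; midpoint %ΔI = (84400 − 95160)/89780 = -0.11985.
η = 0.11392 / -0.11985 = -0.951.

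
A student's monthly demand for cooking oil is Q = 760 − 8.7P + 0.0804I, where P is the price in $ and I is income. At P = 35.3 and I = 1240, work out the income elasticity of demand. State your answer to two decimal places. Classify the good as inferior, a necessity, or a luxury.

0.18 (necessity)

At P = 35.3, I = 1240: Q = 552.586.
Holding P constant, ∂Q/∂I = 0.0804.
η_I = (∂Q/∂I)·(I/Q) = 0.0804 × (1240/552.586) = 0.18.
Since 0 < η < 1, this is a necessity.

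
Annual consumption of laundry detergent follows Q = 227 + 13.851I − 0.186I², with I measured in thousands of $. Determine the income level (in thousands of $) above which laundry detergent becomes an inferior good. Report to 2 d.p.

37.23

dQ/dI = 13.851 − 0.372I.
The good is inferior where dQ/dI < 0. Setting dQ/dI = 0 gives I = 13.851 / 0.372 = 37.23.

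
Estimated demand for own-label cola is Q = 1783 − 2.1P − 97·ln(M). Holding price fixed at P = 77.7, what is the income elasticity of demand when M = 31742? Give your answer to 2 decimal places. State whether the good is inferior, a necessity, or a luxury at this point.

-0.16 (inferior good)

At P = 77.7, M = 31742: Q = 614.387.
Holding P constant, ∂Q/∂M = -97/M = -0.00305589.
η_M = (∂Q/∂M)·(M/Q) = -0.00305589 × (31742/614.387) = -0.16.
Since η < 0, this is an inferior good.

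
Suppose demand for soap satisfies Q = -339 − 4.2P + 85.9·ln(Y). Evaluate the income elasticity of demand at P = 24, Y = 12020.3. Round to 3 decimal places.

0.234

At P = 24, Y = 12020.3: Q = 367.175.
Holding P constant, ∂Q/∂Y = 85.9/Y = 0.00714624.
η_Y = (∂Q/∂Y)·(Y/Q) = 0.00714624 × (12020.3/367.175) = 0.234.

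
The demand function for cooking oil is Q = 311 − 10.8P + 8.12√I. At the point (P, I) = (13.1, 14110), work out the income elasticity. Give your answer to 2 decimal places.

0.43

At P = 13.1, I = 14110: Q = 1134.058.
Holding P constant, ∂Q/∂I = 8.12/(2√I) = 0.0341792.
η_I = (∂Q/∂I)·(I/Q) = 0.0341792 × (14110/1134.058) = 0.43.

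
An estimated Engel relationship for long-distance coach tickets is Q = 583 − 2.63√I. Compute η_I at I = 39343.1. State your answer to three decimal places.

-4.252

At I = 39343.1: Q = 61.337.
dQ/dI = -2.63/(2√I) = -0.00662966 at this income.
η = (dQ/dI)·(I/Q) = -0.00662966 × (39343.1/61.337) = -4.252.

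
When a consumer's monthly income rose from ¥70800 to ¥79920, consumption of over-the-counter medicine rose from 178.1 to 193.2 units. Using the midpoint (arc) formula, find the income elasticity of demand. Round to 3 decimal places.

0.672

ΔQ = 193.2 − 178.1 = 15.1; midpoint Q̄ = (178.1 + 193.2)/2 = 185.65.
ΔI = 79920 − 70800 = 9120; midpoint Ī = (70800 + 79920)/2 = 75360.
η = (ΔQ/Q̄) ÷ (ΔI/Ī) = (15.1/185.65) ÷ (9120/75360) = 0.672.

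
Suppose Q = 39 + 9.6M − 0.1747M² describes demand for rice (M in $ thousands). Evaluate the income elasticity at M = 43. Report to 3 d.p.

At M = 43: Q = 128.7797.
dQ/dM = 9.6 − 0.3494M = -5.42420.
η = (dQ/dM)·(M/Q) = -5.42420 × (43/128.7797) = -1.811.

-1.811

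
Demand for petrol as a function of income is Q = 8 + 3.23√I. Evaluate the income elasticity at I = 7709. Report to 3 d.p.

At I = 7709: Q = 291.597.
dQ/dI = 3.23/(2√I) = 0.0183939 at this income.
η = (dQ/dI)·(I/Q) = 0.0183939 × (7709/291.597) = 0.486.

0.486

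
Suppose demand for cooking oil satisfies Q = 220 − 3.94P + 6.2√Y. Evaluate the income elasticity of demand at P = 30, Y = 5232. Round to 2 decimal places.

0.41

At P = 30, Y = 5232: Q = 550.262.
Holding P constant, ∂Q/∂Y = 6.2/(2√Y) = 0.0428576.
η_Y = (∂Q/∂Y)·(Y/Q) = 0.0428576 × (5232/550.262) = 0.41.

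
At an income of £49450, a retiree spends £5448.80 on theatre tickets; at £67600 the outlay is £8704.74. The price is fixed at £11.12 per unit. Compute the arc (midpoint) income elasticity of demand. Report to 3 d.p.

1.484

With a constant price, Q₁ = 5448.80/11.12 = 490.000 and Q₂ = 8704.74/11.12 = 782.800 (equivalently, work directly with expenditure since P cancels).
Midpoint %ΔQ = (8704.74 − 5448.80)/7076.77 = 0.46009; midpoint %ΔI = (67600 − 49450)/58525 = 0.31012.
η = 0.46009 / 0.31012 = 1.484.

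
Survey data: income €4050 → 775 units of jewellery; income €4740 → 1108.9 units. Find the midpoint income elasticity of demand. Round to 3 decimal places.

2.258

ΔQ = 1108.9 − 775 = 333.9; midpoint Q̄ = (775 + 1108.9)/2 = 941.95.
ΔI = 4740 − 4050 = 690; midpoint Ī = (4050 + 4740)/2 = 4395.
η = (ΔQ/Q̄) ÷ (ΔI/Ī) = (333.9/941.95) ÷ (690/4395) = 2.258.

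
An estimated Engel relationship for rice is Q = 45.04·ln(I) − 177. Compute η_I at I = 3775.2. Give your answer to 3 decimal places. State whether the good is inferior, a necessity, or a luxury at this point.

At I = 3775.2: Q = 193.959.
dQ/dI = 45.04/I = 0.0119305 at this income.
η = (dQ/dI)·(I/Q) = 0.0119305 × (3775.2/193.959) = 0.232.
Since 0 < η < 1, the good is a necessity.

0.232 (necessity)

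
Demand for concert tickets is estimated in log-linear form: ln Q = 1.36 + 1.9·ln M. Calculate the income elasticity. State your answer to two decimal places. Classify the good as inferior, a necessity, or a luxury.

1.90 (luxury)

In a log-linear demand, the coefficient on ln M is the income elasticity.
So η = 1.90.
η > 1 ⇒ luxury.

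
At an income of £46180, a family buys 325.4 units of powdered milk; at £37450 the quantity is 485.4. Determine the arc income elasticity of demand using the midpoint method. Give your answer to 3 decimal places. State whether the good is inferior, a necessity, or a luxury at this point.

-1.890 (inferior good)

ΔQ = 485.4 − 325.4 = 160; midpoint Q̄ = (325.4 + 485.4)/2 = 405.4.
ΔI = 37450 − 46180 = -8730; midpoint Ī = (46180 + 37450)/2 = 41815.
η = (ΔQ/Q̄) ÷ (ΔI/Ī) = (160/405.4) ÷ (-8730/41815) = -1.890.
η < 0 ⇒ inferior good.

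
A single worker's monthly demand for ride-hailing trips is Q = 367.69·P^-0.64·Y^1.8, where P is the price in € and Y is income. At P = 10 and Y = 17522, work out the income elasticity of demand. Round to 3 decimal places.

1.800

For a multiplicative demand Q = A·P^α·Y^β, the income elasticity is β everywhere.
Here β = 1.8, so η = 1.800.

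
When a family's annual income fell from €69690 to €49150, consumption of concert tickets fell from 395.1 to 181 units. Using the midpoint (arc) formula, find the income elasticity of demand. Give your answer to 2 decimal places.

ΔQ = 181 − 395.1 = -214.1; midpoint Q̄ = (395.1 + 181)/2 = 288.05.
ΔI = 49150 − 69690 = -20540; midpoint Ī = (69690 + 49150)/2 = 59420.
η = (ΔQ/Q̄) ÷ (ΔI/Ī) = (-214.1/288.05) ÷ (-20540/59420) = 2.15.

2.15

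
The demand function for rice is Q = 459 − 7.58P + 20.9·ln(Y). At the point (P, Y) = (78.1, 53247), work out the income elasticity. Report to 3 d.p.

At P = 78.1, Y = 53247: Q = 94.450.
Holding P constant, ∂Q/∂Y = 20.9/Y = 0.00039251.
η_Y = (∂Q/∂Y)·(Y/Q) = 0.00039251 × (53247/94.450) = 0.221.

0.221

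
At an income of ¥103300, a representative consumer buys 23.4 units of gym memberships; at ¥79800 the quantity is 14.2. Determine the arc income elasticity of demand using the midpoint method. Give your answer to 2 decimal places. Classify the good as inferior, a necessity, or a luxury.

ΔQ = 14.2 − 23.4 = -9.2; midpoint Q̄ = (23.4 + 14.2)/2 = 18.8.
ΔI = 79800 − 103300 = -23500; midpoint Ī = (103300 + 79800)/2 = 91550.
η = (ΔQ/Q̄) ÷ (ΔI/Ī) = (-9.2/18.8) ÷ (-23500/91550) = 1.91.
η > 1 ⇒ luxury.

1.91 (luxury)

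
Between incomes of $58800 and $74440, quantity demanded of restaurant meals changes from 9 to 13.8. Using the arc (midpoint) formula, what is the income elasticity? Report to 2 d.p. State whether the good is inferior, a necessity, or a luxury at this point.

1.79 (luxury)

ΔQ = 13.8 − 9 = 4.8; midpoint Q̄ = (9 + 13.8)/2 = 11.4.
ΔI = 74440 − 58800 = 15640; midpoint Ī = (58800 + 74440)/2 = 66620.
η = (ΔQ/Q̄) ÷ (ΔI/Ī) = (4.8/11.4) ÷ (15640/66620) = 1.79.
η > 1 ⇒ luxury.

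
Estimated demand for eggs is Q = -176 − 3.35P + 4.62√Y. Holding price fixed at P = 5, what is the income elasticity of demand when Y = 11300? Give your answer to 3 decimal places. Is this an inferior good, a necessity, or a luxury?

0.823 (necessity)

At P = 5, Y = 11300: Q = 298.363.
Holding P constant, ∂Q/∂Y = 4.62/(2√Y) = 0.0217307.
η_Y = (∂Q/∂Y)·(Y/Q) = 0.0217307 × (11300/298.363) = 0.823.
Since 0 < η < 1, this is a necessity.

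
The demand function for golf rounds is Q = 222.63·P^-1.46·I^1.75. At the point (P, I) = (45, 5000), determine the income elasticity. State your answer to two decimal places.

For a multiplicative demand Q = A·P^α·I^β, the income elasticity is β everywhere.
Here β = 1.75, so η = 1.75.

1.75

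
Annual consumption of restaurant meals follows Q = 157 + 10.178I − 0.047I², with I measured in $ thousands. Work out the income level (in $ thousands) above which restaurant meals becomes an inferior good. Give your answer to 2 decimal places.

108.28

dQ/dI = 10.178 − 0.094I.
The good is inferior where dQ/dI < 0. Setting dQ/dI = 0 gives I = 10.178 / 0.094 = 108.28.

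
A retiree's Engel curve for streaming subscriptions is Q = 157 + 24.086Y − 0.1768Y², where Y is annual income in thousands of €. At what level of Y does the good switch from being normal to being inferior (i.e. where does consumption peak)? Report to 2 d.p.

dQ/dY = 24.086 − 0.3536Y.
The good is inferior where dQ/dY < 0. Setting dQ/dY = 0 gives Y = 24.086 / 0.3536 = 68.12.

68.12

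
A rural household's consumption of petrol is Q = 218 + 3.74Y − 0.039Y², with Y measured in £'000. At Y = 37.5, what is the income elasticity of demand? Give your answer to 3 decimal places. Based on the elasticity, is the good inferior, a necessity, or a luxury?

At Y = 37.5: Q = 303.4063.
dQ/dY = 3.74 − 0.078Y = 0.81500.
η = (dQ/dY)·(Y/Q) = 0.81500 × (37.5/303.4063) = 0.101.
0 < η < 1 ⇒ necessity.

0.101 (necessity)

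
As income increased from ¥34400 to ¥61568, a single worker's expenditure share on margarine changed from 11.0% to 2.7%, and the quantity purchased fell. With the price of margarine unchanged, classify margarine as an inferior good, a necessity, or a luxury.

inferior good

Quantity demanded falls as income rises, so η < 0.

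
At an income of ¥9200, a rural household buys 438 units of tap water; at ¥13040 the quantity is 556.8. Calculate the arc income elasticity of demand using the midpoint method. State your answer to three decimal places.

ΔQ = 556.8 − 438 = 118.8; midpoint Q̄ = (438 + 556.8)/2 = 497.4.
ΔI = 13040 − 9200 = 3840; midpoint Ī = (9200 + 13040)/2 = 11120.
η = (ΔQ/Q̄) ÷ (ΔI/Ī) = (118.8/497.4) ÷ (3840/11120) = 0.692.

0.692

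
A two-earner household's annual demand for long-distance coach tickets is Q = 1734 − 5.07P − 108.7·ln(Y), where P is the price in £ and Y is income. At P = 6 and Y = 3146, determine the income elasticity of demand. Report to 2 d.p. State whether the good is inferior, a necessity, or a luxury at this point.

-0.13 (inferior good)

At P = 6, Y = 3146: Q = 828.122.
Holding P constant, ∂Q/∂Y = -108.7/Y = -0.0345518.
η_Y = (∂Q/∂Y)·(Y/Q) = -0.0345518 × (3146/828.122) = -0.13.
Since η < 0, this is an inferior good.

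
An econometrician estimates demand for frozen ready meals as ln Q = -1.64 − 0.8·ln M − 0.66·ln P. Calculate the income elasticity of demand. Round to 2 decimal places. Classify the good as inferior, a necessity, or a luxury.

-0.80 (inferior good)

In a log-linear demand, the coefficient on ln M is the income elasticity.
So η = -0.80.
η < 0 ⇒ inferior good.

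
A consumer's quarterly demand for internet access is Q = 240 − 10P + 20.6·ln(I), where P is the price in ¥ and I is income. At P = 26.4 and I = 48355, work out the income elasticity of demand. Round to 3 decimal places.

At P = 26.4, I = 48355: Q = 198.198.
Holding P constant, ∂Q/∂I = 20.6/I = 0.000426016.
η_I = (∂Q/∂I)·(I/Q) = 0.000426016 × (48355/198.198) = 0.104.

0.104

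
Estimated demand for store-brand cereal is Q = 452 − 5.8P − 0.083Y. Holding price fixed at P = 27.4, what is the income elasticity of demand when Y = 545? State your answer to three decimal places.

At P = 27.4, Y = 545: Q = 247.845.
Holding P constant, ∂Q/∂Y = −0.083.
η_Y = (∂Q/∂Y)·(Y/Q) = -0.083 × (545/247.845) = -0.183.

-0.183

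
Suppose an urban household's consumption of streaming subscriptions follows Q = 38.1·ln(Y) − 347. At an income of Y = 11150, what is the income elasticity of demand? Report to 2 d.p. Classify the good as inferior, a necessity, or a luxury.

At Y = 11150: Q = 8.061.
dQ/dY = 38.1/Y = 0.00341704 at this income.
η = (dQ/dY)·(Y/Q) = 0.00341704 × (11150/8.061) = 4.73.
Since η > 1, the good is a luxury.

4.73 (luxury)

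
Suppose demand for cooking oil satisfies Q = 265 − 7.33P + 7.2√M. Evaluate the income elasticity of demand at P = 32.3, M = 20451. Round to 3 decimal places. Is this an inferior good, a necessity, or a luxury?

At P = 32.3, M = 20451: Q = 1057.891.
Holding P constant, ∂Q/∂M = 7.2/(2√M) = 0.0251736.
η_M = (∂Q/∂M)·(M/Q) = 0.0251736 × (20451/1057.891) = 0.487.
Since 0 < η < 1, this is a necessity.

0.487 (necessity)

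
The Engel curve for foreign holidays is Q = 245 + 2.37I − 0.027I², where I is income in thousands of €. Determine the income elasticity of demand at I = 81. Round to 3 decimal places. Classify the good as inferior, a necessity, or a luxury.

-0.625 (inferior good)

At I = 81: Q = 259.8230.
dQ/dI = 2.37 − 0.054I = -2.00400.
η = (dQ/dI)·(I/Q) = -2.00400 × (81/259.8230) = -0.625.
η < 0 ⇒ inferior good.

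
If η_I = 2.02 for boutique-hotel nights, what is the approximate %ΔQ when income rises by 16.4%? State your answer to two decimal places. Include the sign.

%ΔQ ≈ η × %ΔI = 2.02 × 16.4% = 33.13%.

33.13%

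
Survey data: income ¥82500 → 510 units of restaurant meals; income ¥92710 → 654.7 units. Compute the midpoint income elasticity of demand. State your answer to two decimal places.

ΔQ = 654.7 − 510 = 144.7; midpoint Q̄ = (510 + 654.7)/2 = 582.35.
ΔI = 92710 − 82500 = 10210; midpoint Ī = (82500 + 92710)/2 = 87605.
η = (ΔQ/Q̄) ÷ (ΔI/Ī) = (144.7/582.35) ÷ (10210/87605) = 2.13.

2.13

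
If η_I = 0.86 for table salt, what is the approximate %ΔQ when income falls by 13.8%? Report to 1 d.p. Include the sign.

-11.9%

%ΔQ ≈ η × %ΔI = 0.86 × (-13.8%) = -11.9%.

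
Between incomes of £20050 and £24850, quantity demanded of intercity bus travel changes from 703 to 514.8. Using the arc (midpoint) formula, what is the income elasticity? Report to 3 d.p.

ΔQ = 514.8 − 703 = -188.2; midpoint Q̄ = (703 + 514.8)/2 = 608.9.
ΔI = 24850 − 20050 = 4800; midpoint Ī = (20050 + 24850)/2 = 22450.
η = (ΔQ/Q̄) ÷ (ΔI/Ī) = (-188.2/608.9) ÷ (4800/22450) = -1.446.

-1.446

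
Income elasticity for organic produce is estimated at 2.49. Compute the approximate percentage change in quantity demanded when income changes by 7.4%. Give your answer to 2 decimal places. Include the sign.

%ΔQ ≈ η × %ΔI = 2.49 × 7.4% = 18.43%.

18.43%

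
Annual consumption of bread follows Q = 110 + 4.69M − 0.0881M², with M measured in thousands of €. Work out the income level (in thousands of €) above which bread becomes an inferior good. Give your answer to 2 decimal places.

dQ/dM = 4.69 − 0.1762M.
The good is inferior where dQ/dM < 0. Setting dQ/dM = 0 gives M = 4.69 / 0.1762 = 26.62.

26.62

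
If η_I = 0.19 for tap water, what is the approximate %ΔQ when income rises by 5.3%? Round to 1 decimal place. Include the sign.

1.0%

%ΔQ ≈ η × %ΔI = 0.19 × 5.3% = 1.0%.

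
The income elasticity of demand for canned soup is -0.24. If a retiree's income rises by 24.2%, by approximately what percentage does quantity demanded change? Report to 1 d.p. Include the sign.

-5.8%

%ΔQ ≈ η × %ΔI = -0.24 × 24.2% = -5.8%.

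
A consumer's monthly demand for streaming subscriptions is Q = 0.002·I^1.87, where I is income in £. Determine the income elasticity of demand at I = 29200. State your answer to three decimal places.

1.870

For Q = A·I^β the income elasticity is constant and equal to β.
Here β = 1.87, so η = 1.870.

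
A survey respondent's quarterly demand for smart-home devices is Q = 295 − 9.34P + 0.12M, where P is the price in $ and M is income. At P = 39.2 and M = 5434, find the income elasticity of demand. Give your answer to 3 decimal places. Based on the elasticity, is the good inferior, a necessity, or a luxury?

At P = 39.2, M = 5434: Q = 580.952.
Holding P constant, ∂Q/∂M = 0.12.
η_M = (∂Q/∂M)·(M/Q) = 0.12 × (5434/580.952) = 1.122.
Since η > 1, this is a luxury.

1.122 (luxury)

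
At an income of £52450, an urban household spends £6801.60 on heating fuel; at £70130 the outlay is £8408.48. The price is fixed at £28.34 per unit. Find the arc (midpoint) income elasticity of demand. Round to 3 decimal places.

With a constant price, Q₁ = 6801.60/28.34 = 240.000 and Q₂ = 8408.48/28.34 = 296.700 (equivalently, work directly with expenditure since P cancels).
Midpoint %ΔQ = (8408.48 − 6801.60)/7605.04 = 0.21129; midpoint %ΔI = (70130 − 52450)/61290 = 0.28846.
η = 0.21129 / 0.28846 = 0.732.

0.732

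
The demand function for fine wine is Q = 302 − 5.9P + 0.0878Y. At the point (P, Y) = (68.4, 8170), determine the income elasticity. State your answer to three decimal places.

At P = 68.4, Y = 8170: Q = 615.766.
Holding P constant, ∂Q/∂Y = 0.0878.
η_Y = (∂Q/∂Y)·(Y/Q) = 0.0878 × (8170/615.766) = 1.165.

1.165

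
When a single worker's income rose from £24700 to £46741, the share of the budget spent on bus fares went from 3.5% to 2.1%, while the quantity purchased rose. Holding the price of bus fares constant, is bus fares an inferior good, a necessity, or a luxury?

necessity

Quantity rises but the budget share falls as income rises, so 0 < η < 1.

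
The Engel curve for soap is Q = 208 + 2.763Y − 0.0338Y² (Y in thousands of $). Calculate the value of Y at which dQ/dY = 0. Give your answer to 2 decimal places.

dQ/dY = 2.763 − 0.0676Y.
The good is inferior where dQ/dY < 0. Setting dQ/dY = 0 gives Y = 2.763 / 0.0676 = 40.87.

40.87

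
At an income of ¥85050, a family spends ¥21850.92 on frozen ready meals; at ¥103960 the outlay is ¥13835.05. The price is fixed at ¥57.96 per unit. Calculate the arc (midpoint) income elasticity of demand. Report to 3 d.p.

With a constant price, Q₁ = 21850.92/57.96 = 377.000 and Q₂ = 13835.05/57.96 = 238.700 (equivalently, work directly with expenditure since P cancels).
Midpoint %ΔQ = (13835.05 − 21850.92)/17842.99 = -0.44924; midpoint %ΔI = (103960 − 85050)/94505 = 0.20010.
η = -0.44924 / 0.20010 = -2.245.

-2.245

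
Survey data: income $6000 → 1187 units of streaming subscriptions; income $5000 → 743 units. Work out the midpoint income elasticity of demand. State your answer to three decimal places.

2.531

ΔQ = 743 − 1187 = -444; midpoint Q̄ = (1187 + 743)/2 = 965.
ΔI = 5000 − 6000 = -1000; midpoint Ī = (6000 + 5000)/2 = 5500.
η = (ΔQ/Q̄) ÷ (ΔI/Ī) = (-444/965) ÷ (-1000/5500) = 2.531.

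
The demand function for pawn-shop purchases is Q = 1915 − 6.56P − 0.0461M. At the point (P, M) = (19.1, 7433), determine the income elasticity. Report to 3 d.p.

-0.237

At P = 19.1, M = 7433: Q = 1447.043.
Holding P constant, ∂Q/∂M = −0.0461.
η_M = (∂Q/∂M)·(M/Q) = -0.0461 × (7433/1447.043) = -0.237.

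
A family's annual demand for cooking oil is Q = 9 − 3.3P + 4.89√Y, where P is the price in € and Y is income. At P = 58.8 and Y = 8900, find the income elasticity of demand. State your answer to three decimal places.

At P = 58.8, Y = 8900: Q = 276.282.
Holding P constant, ∂Q/∂Y = 4.89/(2√Y) = 0.0259169.
η_Y = (∂Q/∂Y)·(Y/Q) = 0.0259169 × (8900/276.282) = 0.835.

0.835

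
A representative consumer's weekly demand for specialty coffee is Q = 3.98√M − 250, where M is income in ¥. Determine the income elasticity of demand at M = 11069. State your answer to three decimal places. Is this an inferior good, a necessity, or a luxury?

1.241 (luxury)

At M = 11069: Q = 168.733.
dQ/dM = 3.98/(2√M) = 0.0189147 at this income.
η = (dQ/dM)·(M/Q) = 0.0189147 × (11069/168.733) = 1.241.
Since η > 1, the good is a luxury.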